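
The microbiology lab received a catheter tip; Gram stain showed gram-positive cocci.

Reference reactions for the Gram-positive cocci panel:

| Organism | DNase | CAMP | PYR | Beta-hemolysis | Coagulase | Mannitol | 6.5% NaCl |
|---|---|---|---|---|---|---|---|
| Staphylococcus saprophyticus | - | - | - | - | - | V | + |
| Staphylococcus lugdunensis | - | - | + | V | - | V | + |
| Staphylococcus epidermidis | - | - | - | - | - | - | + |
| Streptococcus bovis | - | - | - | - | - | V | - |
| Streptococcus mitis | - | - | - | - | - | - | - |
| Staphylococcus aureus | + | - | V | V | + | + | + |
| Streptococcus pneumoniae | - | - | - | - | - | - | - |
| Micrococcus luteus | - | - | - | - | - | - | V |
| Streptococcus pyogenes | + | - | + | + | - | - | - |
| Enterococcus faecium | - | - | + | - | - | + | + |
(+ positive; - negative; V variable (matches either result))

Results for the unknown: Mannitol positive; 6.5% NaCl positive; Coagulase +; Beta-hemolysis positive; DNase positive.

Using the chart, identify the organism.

Staphylococcus aureus

Coagulase +: excludes 9 organisms — 1 left.
Mannitol +: the one remaining candidate is consistent.
6.5% NaCl +: the one remaining candidate is consistent.
Beta-hemolysis +: the one remaining candidate is consistent.
DNase +: the one remaining candidate is consistent.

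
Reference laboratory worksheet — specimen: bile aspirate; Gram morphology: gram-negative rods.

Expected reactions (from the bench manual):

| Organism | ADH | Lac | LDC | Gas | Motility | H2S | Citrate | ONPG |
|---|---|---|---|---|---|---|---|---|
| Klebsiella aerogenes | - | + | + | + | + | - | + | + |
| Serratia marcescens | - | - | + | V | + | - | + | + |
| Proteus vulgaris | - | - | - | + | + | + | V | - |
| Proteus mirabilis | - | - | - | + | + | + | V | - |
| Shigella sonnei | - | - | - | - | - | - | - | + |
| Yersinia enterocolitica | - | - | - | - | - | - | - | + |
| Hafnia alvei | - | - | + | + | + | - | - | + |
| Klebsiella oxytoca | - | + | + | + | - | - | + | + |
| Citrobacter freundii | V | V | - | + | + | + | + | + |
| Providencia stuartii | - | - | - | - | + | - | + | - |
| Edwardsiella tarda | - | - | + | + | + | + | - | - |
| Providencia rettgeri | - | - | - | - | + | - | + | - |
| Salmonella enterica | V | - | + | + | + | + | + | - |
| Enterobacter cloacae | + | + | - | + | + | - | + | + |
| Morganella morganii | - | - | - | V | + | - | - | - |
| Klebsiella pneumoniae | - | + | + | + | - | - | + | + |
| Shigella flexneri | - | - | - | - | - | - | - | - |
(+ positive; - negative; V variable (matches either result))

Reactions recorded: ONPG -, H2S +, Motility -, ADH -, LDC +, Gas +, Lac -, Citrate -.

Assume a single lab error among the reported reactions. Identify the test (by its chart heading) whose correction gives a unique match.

As reported, no row in the chart matches all 8 reactions.
Reversing Gas → still no organism matches.
Reversing ONPG → still no organism matches.
Reversing Motility (to +) → unique match: Edwardsiella tarda.
Reversing H2S → still no organism matches.
Reversing ADH → still no organism matches.
Reversing LDC → still no organism matches.
Reversing Lac → still no organism matches.
Reversing Citrate → still no organism matches.

Motility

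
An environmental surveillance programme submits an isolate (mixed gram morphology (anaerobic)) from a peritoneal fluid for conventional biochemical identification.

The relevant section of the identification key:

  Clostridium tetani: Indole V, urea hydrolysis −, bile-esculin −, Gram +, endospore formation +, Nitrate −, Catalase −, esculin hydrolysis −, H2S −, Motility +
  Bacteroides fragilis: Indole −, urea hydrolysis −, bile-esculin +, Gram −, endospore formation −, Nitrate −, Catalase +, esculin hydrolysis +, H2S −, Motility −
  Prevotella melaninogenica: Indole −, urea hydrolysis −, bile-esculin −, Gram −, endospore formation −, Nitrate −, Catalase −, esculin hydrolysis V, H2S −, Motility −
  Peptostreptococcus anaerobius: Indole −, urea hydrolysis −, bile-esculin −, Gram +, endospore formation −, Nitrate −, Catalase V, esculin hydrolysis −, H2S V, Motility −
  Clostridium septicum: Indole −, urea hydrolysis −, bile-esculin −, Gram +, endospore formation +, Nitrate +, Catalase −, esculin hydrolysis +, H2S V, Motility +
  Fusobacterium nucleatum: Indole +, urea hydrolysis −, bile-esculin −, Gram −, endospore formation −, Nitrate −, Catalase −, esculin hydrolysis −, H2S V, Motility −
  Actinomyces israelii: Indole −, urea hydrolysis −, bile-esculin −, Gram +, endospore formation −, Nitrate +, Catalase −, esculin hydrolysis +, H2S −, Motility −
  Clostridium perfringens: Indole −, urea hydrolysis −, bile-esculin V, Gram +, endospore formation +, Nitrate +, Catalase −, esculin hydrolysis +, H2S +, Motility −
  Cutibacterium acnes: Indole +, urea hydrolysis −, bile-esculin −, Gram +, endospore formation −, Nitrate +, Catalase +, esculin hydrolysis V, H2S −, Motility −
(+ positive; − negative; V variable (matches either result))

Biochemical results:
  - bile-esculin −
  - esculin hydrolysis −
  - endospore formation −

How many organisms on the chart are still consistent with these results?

4

esculin hydrolysis −: excludes Bacteroides fragilis, Clostridium septicum, Actinomyces israelii, Clostridium perfringens — 5 left.
endospore formation −: excludes Clostridium tetani — 4 left.
bile-esculin −: all 4 remaining candidates are consistent.
Still consistent: Cutibacterium acnes, Fusobacterium nucleatum, Peptostreptococcus anaerobius, Prevotella melaninogenica.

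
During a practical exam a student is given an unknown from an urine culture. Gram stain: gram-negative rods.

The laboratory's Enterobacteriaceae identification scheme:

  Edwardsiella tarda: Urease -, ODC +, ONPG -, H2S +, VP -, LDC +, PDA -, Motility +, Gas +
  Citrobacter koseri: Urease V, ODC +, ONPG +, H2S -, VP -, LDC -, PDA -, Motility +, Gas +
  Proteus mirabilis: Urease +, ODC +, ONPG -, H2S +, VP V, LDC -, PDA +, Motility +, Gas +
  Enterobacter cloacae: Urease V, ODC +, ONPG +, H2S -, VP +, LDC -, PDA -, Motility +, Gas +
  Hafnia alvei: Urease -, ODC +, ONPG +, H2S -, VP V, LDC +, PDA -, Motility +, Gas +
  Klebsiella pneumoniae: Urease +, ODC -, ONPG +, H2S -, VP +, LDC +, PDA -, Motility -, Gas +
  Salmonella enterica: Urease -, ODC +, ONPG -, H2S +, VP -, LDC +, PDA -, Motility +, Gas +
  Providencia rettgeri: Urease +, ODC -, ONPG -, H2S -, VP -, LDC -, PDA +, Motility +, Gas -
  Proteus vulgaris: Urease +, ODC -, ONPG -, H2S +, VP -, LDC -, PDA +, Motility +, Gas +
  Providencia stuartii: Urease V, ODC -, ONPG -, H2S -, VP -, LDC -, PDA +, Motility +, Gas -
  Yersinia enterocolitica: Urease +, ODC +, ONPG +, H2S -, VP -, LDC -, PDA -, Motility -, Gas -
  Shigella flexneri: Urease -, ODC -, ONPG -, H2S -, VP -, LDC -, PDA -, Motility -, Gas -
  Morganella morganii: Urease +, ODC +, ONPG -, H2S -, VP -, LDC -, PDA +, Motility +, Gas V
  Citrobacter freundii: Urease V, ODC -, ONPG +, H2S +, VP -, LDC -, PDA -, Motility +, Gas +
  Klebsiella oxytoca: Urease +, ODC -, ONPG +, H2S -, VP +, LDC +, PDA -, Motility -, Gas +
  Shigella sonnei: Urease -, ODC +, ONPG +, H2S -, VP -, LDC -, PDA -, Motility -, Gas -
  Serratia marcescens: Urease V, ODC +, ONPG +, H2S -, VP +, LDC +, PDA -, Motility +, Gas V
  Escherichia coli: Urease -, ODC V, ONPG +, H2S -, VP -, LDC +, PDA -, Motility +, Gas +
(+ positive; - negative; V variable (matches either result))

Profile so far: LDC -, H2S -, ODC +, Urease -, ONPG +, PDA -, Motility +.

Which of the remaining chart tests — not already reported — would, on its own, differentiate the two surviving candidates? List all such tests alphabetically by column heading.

VP

ODC +: excludes 7 organisms — 11 left.
Urease -: excludes Proteus mirabilis, Yersinia enterocolitica, Morganella morganii — 8 left.
ONPG +: excludes Edwardsiella tarda, Salmonella enterica — 6 left.
LDC -: excludes Hafnia alvei, Serratia marcescens, Escherichia coli — 3 left.
H2S -: all 3 remaining candidates are consistent.
PDA -: all 3 remaining candidates are consistent.
Motility +: excludes Shigella sonnei — 2 left.
Two candidates remain: Citrobacter koseri and Enterobacter cloacae.
  VP: Citrobacter koseri -, Enterobacter cloacae + — discriminates.
  Gas: + vs + — same for both, does not separate.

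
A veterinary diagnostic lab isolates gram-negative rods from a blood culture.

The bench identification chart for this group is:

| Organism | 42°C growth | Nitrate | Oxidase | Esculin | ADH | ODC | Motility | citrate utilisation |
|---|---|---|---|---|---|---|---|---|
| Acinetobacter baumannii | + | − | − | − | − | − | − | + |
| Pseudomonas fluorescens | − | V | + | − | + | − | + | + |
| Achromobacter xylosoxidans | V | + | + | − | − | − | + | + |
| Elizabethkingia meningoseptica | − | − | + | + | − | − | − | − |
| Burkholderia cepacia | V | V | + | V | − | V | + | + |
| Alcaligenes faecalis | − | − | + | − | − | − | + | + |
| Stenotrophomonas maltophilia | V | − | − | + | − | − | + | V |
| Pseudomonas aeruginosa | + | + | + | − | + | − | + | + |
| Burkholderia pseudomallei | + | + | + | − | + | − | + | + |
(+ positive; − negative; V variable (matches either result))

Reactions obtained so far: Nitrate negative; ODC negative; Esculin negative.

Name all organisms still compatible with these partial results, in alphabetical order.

Nitrate −: excludes Achromobacter xylosoxidans, Pseudomonas aeruginosa, Burkholderia pseudomallei — 6 left.
Esculin −: excludes Elizabethkingia meningoseptica, Stenotrophomonas maltophilia — 4 left.
ODC −: all 4 remaining candidates are consistent.

Acinetobacter baumannii, Alcaligenes faecalis, Burkholderia cepacia, Pseudomonas fluorescens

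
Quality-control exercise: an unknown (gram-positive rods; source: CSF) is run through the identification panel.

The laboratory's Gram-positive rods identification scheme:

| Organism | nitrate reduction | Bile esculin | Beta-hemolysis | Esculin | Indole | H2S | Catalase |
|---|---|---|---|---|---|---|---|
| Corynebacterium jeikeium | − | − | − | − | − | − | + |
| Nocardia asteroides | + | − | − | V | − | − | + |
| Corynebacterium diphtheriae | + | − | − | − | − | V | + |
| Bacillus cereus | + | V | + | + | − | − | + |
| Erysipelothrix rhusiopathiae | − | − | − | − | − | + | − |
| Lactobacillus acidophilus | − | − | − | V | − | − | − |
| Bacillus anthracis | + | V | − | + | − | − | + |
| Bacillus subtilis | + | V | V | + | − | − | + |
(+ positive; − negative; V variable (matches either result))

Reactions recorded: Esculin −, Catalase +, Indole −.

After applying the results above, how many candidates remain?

3

Catalase +: excludes Erysipelothrix rhusiopathiae, Lactobacillus acidophilus — 6 left.
Esculin −: excludes Bacillus cereus, Bacillus anthracis, Bacillus subtilis — 3 left.
Indole −: all 3 remaining candidates are consistent.
Still consistent: Corynebacterium diphtheriae, Corynebacterium jeikeium, Nocardia asteroides.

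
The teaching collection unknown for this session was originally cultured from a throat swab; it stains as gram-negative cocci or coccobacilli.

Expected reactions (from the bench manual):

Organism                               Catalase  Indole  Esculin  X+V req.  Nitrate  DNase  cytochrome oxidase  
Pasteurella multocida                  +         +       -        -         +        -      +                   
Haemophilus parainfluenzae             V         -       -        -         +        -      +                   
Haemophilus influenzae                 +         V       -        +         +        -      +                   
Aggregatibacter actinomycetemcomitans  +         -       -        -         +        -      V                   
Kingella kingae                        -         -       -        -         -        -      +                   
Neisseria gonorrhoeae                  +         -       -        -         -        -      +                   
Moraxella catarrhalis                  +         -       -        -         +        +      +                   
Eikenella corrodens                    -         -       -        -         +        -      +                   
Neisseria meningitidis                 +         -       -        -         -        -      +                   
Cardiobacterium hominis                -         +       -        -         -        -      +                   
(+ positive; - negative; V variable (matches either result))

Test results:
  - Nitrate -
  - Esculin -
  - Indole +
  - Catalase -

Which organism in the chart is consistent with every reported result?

Esculin -: all 10 remaining candidates are consistent.
Catalase -: excludes 6 organisms — 4 left.
Nitrate -: excludes Haemophilus parainfluenzae, Eikenella corrodens — 2 left.
Indole +: excludes Kingella kingae — 1 left.

Cardiobacterium hominis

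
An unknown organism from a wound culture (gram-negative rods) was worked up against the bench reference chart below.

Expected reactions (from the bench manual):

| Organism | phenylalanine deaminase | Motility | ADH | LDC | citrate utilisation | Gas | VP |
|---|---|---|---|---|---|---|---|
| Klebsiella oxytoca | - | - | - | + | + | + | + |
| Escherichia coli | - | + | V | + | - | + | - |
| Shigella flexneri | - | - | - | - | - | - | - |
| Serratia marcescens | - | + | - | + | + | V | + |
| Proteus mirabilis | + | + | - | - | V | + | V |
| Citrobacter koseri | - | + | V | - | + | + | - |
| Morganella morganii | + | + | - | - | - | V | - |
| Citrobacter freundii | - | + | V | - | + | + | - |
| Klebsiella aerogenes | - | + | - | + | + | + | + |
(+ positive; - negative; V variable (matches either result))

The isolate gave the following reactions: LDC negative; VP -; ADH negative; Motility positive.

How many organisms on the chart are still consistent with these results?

4

VP -: excludes Klebsiella oxytoca, Serratia marcescens, Klebsiella aerogenes — 6 left.
ADH -: all 6 remaining candidates are consistent.
LDC -: excludes Escherichia coli — 5 left.
Motility +: excludes Shigella flexneri — 4 left.
Still consistent: Citrobacter freundii, Citrobacter koseri, Morganella morganii, Proteus mirabilis.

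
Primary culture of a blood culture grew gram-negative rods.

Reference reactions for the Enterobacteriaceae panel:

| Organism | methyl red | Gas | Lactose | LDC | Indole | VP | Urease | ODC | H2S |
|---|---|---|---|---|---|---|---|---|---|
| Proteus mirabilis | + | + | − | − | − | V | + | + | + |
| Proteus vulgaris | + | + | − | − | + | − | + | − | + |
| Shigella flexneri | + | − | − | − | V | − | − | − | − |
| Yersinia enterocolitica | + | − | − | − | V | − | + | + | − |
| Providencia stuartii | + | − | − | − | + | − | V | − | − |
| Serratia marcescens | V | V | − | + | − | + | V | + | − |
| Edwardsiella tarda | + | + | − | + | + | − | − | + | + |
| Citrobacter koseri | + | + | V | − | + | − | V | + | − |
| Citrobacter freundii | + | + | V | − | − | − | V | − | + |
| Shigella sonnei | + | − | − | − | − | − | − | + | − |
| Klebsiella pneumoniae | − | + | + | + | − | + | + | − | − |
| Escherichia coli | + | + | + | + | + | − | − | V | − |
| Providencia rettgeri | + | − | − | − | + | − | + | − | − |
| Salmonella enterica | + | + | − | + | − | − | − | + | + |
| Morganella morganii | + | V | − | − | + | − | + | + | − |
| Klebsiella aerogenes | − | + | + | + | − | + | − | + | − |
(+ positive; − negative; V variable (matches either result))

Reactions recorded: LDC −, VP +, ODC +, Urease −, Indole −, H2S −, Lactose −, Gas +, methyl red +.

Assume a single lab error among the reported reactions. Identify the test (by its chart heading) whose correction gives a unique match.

As reported, no row in the chart matches all 9 reactions.
Reversing ODC → still no organism matches.
Reversing Indole → still no organism matches.
Reversing Urease → still no organism matches.
Reversing methyl red → still no organism matches.
Reversing H2S → still no organism matches.
Reversing Lactose → still no organism matches.
Reversing LDC (to +) → unique match: Serratia marcescens.
Reversing VP → still no organism matches.
Reversing Gas → still no organism matches.

LDC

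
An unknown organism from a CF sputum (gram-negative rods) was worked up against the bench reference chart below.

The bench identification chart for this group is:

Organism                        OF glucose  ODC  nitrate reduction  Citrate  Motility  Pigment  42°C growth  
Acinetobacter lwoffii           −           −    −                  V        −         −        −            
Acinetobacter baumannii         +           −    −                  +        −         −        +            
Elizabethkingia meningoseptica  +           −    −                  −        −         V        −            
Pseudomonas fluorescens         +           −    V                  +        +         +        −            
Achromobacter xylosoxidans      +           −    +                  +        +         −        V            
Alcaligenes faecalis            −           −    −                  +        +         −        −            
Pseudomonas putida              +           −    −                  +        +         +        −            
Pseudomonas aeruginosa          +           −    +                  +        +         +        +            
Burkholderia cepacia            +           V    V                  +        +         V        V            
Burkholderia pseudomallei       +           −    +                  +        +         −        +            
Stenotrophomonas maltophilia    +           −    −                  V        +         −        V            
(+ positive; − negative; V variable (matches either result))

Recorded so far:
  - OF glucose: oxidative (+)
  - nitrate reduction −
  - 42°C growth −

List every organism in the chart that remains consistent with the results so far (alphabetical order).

42°C growth −: excludes Acinetobacter baumannii, Pseudomonas aeruginosa, Burkholderia pseudomallei — 8 left.
nitrate reduction −: excludes Achromobacter xylosoxidans — 7 left.
OF glucose +: excludes Acinetobacter lwoffii, Alcaligenes faecalis — 5 left.

Burkholderia cepacia, Elizabethkingia meningoseptica, Pseudomonas fluorescens, Pseudomonas putida, Stenotrophomonas maltophilia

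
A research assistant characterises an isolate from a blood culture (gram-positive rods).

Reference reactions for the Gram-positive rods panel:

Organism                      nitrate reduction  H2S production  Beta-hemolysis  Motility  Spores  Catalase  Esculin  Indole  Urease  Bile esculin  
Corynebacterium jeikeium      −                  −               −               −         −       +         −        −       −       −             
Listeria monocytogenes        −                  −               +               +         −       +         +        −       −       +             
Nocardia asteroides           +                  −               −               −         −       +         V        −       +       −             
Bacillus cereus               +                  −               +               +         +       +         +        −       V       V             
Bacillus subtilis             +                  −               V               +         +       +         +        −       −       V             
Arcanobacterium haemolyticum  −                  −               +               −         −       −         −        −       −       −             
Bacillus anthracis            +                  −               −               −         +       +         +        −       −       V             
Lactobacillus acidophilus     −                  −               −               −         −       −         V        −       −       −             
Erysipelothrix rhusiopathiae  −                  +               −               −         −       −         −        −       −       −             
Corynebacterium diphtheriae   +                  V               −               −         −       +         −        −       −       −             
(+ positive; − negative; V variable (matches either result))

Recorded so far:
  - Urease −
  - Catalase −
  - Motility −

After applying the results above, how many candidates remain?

Motility −: excludes Listeria monocytogenes, Bacillus cereus, Bacillus subtilis — 7 left.
Urease −: excludes Nocardia asteroides — 6 left.
Catalase −: excludes Corynebacterium jeikeium, Bacillus anthracis, Corynebacterium diphtheriae — 3 left.
Still consistent: Arcanobacterium haemolyticum, Erysipelothrix rhusiopathiae, Lactobacillus acidophilus.

3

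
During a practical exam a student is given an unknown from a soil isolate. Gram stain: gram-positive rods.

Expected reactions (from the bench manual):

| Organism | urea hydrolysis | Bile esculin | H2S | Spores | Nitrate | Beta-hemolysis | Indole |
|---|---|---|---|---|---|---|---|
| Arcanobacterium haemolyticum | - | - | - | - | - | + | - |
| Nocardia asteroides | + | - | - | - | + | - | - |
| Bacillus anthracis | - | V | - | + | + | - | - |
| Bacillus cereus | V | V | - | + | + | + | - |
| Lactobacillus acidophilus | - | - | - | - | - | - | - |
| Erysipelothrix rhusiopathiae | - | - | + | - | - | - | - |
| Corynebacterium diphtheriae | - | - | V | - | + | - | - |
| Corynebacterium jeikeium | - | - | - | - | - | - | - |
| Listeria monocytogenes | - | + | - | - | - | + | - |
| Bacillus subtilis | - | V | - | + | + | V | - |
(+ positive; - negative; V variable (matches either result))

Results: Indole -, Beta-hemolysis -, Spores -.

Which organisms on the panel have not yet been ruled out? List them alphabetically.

Corynebacterium diphtheriae, Corynebacterium jeikeium, Erysipelothrix rhusiopathiae, Lactobacillus acidophilus, Nocardia asteroides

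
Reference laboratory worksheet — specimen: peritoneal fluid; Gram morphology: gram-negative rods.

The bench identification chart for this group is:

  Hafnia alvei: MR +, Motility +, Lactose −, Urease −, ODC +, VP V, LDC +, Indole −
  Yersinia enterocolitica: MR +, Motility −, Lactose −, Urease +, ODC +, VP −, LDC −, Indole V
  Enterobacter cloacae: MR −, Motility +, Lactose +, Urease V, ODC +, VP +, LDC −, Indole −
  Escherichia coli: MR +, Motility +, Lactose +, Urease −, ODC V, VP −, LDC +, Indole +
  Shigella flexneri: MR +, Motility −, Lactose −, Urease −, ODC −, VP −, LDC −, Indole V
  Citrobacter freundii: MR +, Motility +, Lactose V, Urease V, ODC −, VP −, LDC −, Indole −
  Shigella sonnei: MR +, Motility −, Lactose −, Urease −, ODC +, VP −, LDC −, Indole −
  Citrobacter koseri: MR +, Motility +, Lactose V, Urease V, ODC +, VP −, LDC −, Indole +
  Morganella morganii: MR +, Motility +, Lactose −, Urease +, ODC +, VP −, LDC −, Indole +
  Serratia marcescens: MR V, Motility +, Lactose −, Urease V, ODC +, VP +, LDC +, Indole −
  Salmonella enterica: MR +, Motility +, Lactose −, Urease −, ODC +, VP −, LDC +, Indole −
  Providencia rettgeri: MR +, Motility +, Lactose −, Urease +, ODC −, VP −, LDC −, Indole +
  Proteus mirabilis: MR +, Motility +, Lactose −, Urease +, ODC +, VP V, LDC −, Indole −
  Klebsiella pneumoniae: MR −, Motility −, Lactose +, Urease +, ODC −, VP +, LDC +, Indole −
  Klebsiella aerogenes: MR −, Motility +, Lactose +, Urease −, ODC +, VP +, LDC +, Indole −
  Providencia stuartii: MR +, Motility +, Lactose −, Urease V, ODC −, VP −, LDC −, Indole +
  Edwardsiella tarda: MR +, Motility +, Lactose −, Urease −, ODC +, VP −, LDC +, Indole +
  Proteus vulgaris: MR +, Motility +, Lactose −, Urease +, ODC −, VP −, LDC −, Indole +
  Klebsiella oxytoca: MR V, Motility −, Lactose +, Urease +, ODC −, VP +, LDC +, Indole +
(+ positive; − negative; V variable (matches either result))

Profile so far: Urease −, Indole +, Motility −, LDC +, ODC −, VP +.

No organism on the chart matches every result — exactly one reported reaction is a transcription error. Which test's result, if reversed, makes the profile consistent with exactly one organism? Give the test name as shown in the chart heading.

Urease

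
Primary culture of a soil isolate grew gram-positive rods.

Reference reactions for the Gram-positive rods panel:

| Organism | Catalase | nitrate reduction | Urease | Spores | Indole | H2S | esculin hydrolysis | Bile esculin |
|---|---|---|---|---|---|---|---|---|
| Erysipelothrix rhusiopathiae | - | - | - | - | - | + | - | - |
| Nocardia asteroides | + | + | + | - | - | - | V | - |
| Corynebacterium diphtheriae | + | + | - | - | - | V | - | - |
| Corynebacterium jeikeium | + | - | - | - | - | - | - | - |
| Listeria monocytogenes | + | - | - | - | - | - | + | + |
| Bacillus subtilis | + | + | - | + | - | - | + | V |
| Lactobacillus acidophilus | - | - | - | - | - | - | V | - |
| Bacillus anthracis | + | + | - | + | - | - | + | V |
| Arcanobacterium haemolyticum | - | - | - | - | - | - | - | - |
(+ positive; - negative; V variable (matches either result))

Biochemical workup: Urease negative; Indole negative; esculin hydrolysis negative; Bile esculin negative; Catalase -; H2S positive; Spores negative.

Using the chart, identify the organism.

Erysipelothrix rhusiopathiae

H2S +: excludes 7 organisms — 2 left.
esculin hydrolysis -: all 2 remaining candidates are consistent.
Catalase -: excludes Corynebacterium diphtheriae — 1 left.
Spores -: the one remaining candidate is consistent.
Urease -: the one remaining candidate is consistent.
Indole -: the one remaining candidate is consistent.
Bile esculin -: the one remaining candidate is consistent.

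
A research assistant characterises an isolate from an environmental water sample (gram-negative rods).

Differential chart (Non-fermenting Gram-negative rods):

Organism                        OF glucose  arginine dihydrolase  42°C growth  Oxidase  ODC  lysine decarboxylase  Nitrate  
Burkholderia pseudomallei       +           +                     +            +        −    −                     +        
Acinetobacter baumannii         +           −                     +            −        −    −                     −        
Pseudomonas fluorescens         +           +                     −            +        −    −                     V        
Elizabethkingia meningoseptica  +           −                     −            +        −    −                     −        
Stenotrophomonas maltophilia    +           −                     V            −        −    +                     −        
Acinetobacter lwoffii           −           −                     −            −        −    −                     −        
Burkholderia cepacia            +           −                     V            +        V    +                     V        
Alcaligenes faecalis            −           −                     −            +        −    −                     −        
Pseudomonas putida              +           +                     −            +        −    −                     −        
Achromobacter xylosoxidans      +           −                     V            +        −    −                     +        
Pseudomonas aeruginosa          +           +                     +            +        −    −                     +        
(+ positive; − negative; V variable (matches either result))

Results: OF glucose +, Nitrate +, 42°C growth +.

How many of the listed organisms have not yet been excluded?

Nitrate +: excludes 6 organisms — 5 left.
OF glucose +: all 5 remaining candidates are consistent.
42°C growth +: excludes Pseudomonas fluorescens — 4 left.
Still consistent: Achromobacter xylosoxidans, Burkholderia cepacia, Burkholderia pseudomallei, Pseudomonas aeruginosa.

4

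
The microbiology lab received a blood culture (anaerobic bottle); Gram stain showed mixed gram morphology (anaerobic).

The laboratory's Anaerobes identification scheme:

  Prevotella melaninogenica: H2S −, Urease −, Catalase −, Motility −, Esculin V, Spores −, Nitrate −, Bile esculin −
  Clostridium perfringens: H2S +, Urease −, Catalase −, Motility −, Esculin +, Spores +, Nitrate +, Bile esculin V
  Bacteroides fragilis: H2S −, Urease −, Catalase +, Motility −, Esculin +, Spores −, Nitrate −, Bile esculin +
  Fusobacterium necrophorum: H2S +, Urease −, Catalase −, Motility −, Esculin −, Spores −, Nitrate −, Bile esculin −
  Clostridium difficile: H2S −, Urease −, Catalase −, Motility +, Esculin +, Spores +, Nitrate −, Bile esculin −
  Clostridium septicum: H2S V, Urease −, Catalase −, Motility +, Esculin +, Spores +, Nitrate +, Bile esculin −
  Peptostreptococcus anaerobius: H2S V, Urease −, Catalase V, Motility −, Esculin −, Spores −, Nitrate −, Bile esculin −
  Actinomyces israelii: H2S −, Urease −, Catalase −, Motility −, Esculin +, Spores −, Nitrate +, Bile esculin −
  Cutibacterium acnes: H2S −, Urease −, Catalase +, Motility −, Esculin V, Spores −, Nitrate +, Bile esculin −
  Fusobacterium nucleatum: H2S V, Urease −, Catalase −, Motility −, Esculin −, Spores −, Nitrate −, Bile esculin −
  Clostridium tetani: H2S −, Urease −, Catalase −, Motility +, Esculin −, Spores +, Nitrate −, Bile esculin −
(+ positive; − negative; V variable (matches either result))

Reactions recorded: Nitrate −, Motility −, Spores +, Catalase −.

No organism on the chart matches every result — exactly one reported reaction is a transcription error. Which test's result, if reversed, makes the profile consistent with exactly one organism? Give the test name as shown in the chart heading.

Nitrate

As reported, no row in the chart matches all 4 reactions.
Reversing Spores → 4 organisms match (not unique).
Reversing Motility → 2 organisms match (not unique).
Reversing Catalase → still no organism matches.
Reversing Nitrate (to +) → unique match: Clostridium perfringens.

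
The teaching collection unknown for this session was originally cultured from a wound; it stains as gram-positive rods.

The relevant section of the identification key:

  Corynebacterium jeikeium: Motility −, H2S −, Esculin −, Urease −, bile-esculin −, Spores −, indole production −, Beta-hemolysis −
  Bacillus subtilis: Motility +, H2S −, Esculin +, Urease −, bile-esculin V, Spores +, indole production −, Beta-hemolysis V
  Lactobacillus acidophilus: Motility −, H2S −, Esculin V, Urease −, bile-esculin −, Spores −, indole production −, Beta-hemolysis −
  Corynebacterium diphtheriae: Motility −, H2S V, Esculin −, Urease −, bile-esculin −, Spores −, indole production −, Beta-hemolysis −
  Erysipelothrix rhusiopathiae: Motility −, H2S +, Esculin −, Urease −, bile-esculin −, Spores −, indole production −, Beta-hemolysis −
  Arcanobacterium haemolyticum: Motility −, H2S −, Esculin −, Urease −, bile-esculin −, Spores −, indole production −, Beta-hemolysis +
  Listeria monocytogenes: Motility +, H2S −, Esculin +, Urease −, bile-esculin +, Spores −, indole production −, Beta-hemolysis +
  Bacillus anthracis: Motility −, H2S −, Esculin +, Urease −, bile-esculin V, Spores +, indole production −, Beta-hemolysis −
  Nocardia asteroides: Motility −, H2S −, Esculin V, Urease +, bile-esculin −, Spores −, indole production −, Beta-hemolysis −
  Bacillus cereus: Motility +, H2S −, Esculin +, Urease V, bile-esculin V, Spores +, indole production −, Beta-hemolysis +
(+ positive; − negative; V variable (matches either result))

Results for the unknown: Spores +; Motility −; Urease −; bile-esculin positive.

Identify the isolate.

Bacillus anthracis

Urease −: excludes Nocardia asteroides — 9 left.
Spores +: excludes 6 organisms — 3 left.
bile-esculin +: all 3 remaining candidates are consistent.
Motility −: excludes Bacillus subtilis, Bacillus cereus — 1 left.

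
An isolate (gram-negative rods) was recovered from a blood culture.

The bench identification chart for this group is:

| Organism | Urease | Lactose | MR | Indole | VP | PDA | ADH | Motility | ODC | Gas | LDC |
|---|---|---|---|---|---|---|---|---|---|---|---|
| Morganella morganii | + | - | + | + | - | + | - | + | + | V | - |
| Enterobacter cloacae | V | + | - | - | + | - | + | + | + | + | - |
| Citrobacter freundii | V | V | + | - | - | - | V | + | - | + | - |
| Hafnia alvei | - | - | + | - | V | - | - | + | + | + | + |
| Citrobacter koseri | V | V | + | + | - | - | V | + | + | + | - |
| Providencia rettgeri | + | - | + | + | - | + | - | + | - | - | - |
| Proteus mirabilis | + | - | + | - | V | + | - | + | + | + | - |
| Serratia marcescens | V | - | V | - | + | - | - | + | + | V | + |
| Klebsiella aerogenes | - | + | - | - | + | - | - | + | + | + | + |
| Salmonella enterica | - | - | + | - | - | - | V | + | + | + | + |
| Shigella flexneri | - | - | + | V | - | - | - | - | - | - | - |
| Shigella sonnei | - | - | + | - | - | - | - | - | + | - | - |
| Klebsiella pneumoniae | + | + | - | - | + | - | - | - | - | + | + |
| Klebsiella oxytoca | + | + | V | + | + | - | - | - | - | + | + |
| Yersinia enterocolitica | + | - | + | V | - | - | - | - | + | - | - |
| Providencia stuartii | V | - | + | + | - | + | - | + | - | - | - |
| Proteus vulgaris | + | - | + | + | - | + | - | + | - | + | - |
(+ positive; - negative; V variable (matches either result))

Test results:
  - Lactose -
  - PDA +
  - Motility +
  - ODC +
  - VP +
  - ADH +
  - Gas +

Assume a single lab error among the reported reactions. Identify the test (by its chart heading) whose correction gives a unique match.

As reported, no row in the chart matches all 7 reactions.
Reversing VP → still no organism matches.
Reversing ADH (to -) → unique match: Proteus mirabilis.
Reversing Gas → still no organism matches.
Reversing Motility → still no organism matches.
Reversing Lactose → still no organism matches.
Reversing ODC → still no organism matches.
Reversing PDA → still no organism matches.

ADH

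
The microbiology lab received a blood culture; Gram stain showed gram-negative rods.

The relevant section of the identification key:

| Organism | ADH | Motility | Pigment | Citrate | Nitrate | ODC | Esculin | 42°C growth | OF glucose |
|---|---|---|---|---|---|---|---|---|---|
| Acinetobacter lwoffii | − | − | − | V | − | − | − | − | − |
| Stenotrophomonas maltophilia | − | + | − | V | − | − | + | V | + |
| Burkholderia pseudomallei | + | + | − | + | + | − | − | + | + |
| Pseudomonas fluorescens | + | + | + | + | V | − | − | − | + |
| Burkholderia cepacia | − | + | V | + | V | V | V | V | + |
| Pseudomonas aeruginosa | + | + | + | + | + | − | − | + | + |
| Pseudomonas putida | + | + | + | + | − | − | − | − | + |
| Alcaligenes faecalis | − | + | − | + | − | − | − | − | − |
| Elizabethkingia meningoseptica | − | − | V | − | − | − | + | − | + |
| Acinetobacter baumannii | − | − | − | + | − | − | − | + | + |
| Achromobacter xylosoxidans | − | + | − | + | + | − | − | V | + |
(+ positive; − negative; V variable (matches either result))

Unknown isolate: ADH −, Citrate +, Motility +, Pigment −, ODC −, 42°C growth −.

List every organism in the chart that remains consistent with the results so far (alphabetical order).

Achromobacter xylosoxidans, Alcaligenes faecalis, Burkholderia cepacia, Stenotrophomonas maltophilia

ODC −: all 11 remaining candidates are consistent.
Citrate +: excludes Elizabethkingia meningoseptica — 10 left.
42°C growth −: excludes Burkholderia pseudomallei, Pseudomonas aeruginosa, Acinetobacter baumannii — 7 left.
ADH −: excludes Pseudomonas fluorescens, Pseudomonas putida — 5 left.
Pigment −: all 5 remaining candidates are consistent.
Motility +: excludes Acinetobacter lwoffii — 4 left.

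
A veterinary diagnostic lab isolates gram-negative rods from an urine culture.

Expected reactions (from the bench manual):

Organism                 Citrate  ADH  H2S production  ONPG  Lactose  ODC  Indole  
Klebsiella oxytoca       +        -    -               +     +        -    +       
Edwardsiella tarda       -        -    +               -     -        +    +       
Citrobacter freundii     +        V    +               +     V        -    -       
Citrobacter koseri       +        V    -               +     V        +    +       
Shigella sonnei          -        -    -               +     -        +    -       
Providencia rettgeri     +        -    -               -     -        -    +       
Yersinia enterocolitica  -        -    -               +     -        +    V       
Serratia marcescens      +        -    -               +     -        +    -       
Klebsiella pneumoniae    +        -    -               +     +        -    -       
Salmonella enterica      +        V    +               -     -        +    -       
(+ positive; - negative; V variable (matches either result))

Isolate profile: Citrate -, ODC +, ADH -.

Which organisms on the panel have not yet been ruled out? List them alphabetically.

ODC +: excludes Klebsiella oxytoca, Citrobacter freundii, Providencia rettgeri, Klebsiella pneumoniae — 6 left.
ADH -: all 6 remaining candidates are consistent.
Citrate -: excludes Citrobacter koseri, Serratia marcescens, Salmonella enterica — 3 left.

Edwardsiella tarda, Shigella sonnei, Yersinia enterocolitica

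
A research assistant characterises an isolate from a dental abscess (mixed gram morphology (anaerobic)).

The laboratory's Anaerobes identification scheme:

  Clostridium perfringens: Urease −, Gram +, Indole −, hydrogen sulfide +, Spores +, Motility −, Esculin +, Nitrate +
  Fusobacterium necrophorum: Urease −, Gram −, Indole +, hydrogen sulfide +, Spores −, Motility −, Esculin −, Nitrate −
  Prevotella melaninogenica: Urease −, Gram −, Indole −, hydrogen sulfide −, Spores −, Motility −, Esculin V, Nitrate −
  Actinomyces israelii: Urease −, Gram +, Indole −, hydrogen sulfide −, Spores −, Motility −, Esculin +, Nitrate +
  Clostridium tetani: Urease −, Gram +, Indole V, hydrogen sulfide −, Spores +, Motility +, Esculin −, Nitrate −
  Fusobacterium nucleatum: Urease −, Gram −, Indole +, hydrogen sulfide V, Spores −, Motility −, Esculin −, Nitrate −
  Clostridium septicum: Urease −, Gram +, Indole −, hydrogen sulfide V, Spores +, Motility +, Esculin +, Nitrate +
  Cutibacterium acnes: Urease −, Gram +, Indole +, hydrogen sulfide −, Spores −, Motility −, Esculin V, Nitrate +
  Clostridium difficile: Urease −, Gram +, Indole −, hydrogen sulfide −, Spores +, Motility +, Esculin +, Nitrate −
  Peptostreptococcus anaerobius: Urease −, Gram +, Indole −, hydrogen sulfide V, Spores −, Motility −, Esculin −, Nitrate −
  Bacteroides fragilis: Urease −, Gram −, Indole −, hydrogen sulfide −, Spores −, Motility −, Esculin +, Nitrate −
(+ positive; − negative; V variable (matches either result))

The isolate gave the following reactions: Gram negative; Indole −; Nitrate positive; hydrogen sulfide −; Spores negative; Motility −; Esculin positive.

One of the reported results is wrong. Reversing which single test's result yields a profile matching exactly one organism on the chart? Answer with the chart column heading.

As reported, no row in the chart matches all 7 reactions.
Reversing Esculin → still no organism matches.
Reversing Gram (to +) → unique match: Actinomyces israelii.
Reversing Motility → still no organism matches.
Reversing hydrogen sulfide → still no organism matches.
Reversing Nitrate → 2 organisms match (not unique).
Reversing Spores → still no organism matches.
Reversing Indole → still no organism matches.

Gram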